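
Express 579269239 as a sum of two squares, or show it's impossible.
Not possible

Factorization: 579269239 = 101 × 179^3
By Fermat: n is sum of two squares iff every prime p ≡ 3 (mod 4) appears to even power.
Prime(s) ≡ 3 (mod 4) with odd exponent: [(179, 3)]
Therefore 579269239 cannot be expressed as a² + b².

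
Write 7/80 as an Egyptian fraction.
1/12 + 1/240

Greedy algorithm:
7/80: ceiling(80/7) = 12, use 1/12
1/240: ceiling(240/1) = 240, use 1/240
Result: 7/80 = 1/12 + 1/240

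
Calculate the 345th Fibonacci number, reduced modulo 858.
346

Matrix identity: Q^n = [[F_(n+1), F_n], [F_n, F_(n-1)]] with Q = [[1,1],[1,0]].
n = 345 = 101011001₂. Square-and-multiply, entries mod 858:
Q^1 = [[1,1],[1,0]]
Q^2 = (Q^1)² = [[2,1],[1,1]]
Q^5 = (Q^2)²·Q = [[8,5],[5,3]]
Q^10 = (Q^5)² = [[89,55],[55,34]]
Q^21 = (Q^10)²·Q = [[551,650],[650,759]]
Q^43 = (Q^21)²·Q = [[597,233],[233,364]]
Q^86 = (Q^43)² = [[574,833],[833,599]]
Q^172 = (Q^86)² = [[629,705],[705,782]]
Q^345 = (Q^172)²·Q = [[679,346],[346,333]]
F_345 mod 858 = Q^345[0][1] = 346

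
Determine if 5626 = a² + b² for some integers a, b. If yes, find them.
1² + 75² (a=1, b=75)

Factorization: 5626 = 2 × 29 × 97
By Fermat: n is sum of two squares iff every prime p ≡ 3 (mod 4) appears to even power.
All primes ≡ 3 (mod 4) appear to even power.
Search a = 0, 1, 2, … for 5626 - a² a perfect square: first hit at a = 1: 5626 - 1 = 5625 = 75².
5626 = 1² + 75² = 1 + 5625 ✓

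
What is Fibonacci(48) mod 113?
58

Matrix identity: Q^n = [[F_(n+1), F_n], [F_n, F_(n-1)]] with Q = [[1,1],[1,0]].
n = 48 = 110000₂. Square-and-multiply, entries mod 113:
Q^1 = [[1,1],[1,0]]
Q^3 = (Q^1)²·Q = [[3,2],[2,1]]
Q^6 = (Q^3)² = [[13,8],[8,5]]
Q^12 = (Q^6)² = [[7,31],[31,89]]
Q^24 = (Q^12)² = [[106,38],[38,68]]
Q^48 = (Q^24)² = [[24,58],[58,79]]
F_48 mod 113 = Q^48[0][1] = 58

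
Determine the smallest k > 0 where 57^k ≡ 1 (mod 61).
15

61 is prime, so ord(57) divides φ(61) = 60.
Divisors of 60: 1, 2, 3, 4, 5, 6, 10, 12, 15, 20, 30, 60.
Repeated squaring: 57^1 ≡ 57, 57^2 ≡ 16, 57^4 ≡ 12, 57^8 ≡ 22, 57^16 ≡ 57, 57^32 ≡ 16 (mod 61).
Test 57^d mod 61 for each divisor d in increasing order:
57^1 ≡ 57
57^2 ≡ 16
57^3 = 57^2·57^1 ≡ 58
57^4 ≡ 12
57^5 = 57^4·57^1 ≡ 13
57^6 = 57^4·57^2 ≡ 9
57^10 = 57^8·57^2 ≡ 47
57^12 = 57^8·57^4 ≡ 20
57^15 = 57^8·57^4·57^2·57^1 ≡ 1  ← first divisor giving 1
The order is 15.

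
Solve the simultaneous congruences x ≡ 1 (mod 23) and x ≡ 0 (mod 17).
323

Using Chinese Remainder Theorem:
M = 23 × 17 = 391
M1 = 17, M2 = 23
y1 = 17^(-1) mod 23 = 19
y2 = 23^(-1) mod 17 = 3
x = (1×17×19 + 0×23×3) mod 391 = 323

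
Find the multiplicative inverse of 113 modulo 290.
77

gcd(113, 290) = 1, so the inverse exists.
Extended Euclidean algorithm on (290, 113):
290 = 2 × 113 + 64  ⟹  64 = (1)·290 + (-2)·113
113 = 1 × 64 + 49  ⟹  49 = (-1)·290 + (3)·113
64 = 1 × 49 + 15  ⟹  15 = (2)·290 + (-5)·113
49 = 3 × 15 + 4  ⟹  4 = (-7)·290 + (18)·113
15 = 3 × 4 + 3  ⟹  3 = (23)·290 + (-59)·113
4 = 1 × 3 + 1  ⟹  1 = (-30)·290 + (77)·113
So (77)·113 ≡ 1 (mod 290), i.e. 113^(-1) ≡ 77 (mod 290).
Check: 113 × 77 = 8701 ≡ 1 (mod 290)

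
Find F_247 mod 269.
186

Matrix identity: Q^n = [[F_(n+1), F_n], [F_n, F_(n-1)]] with Q = [[1,1],[1,0]].
n = 247 = 11110111₂. Square-and-multiply, entries mod 269:
Q^1 = [[1,1],[1,0]]
Q^3 = (Q^1)²·Q = [[3,2],[2,1]]
Q^7 = (Q^3)²·Q = [[21,13],[13,8]]
Q^15 = (Q^7)²·Q = [[180,72],[72,108]]
Q^30 = (Q^15)² = [[193,23],[23,170]]
Q^61 = (Q^30)²·Q = [[128,118],[118,10]]
Q^123 = (Q^61)²·Q = [[55,180],[180,144]]
Q^247 = (Q^123)²·Q = [[229,186],[186,43]]
F_247 mod 269 = Q^247[0][1] = 186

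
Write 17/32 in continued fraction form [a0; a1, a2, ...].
[0; 1, 1, 7, 2]

Euclidean algorithm steps:
17 = 0 × 32 + 17
32 = 1 × 17 + 15
17 = 1 × 15 + 2
15 = 7 × 2 + 1
2 = 2 × 1 + 0
Continued fraction: [0; 1, 1, 7, 2]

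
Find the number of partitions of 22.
1002

p(n) counts ways to write n as a sum of positive integers (order ignored).
Euler's pentagonal recurrence: p(k) = p(k-1) + p(k-2) - p(k-5) - p(k-7) + p(k-12) + p(k-15) - ... (offsets j(3j∓1)/2, signs ++--, p(0)=1, p(<0)=0).
DP table for k = 0..21: p(0)=1, p(1)=1, p(2)=2, p(3)=3, p(4)=5, p(5)=7, p(6)=11, p(7)=15, p(8)=22, p(9)=30, p(10)=42, p(11)=56, p(12)=77, p(13)=101, p(14)=135, p(15)=176, p(16)=231, p(17)=297, p(18)=385, p(19)=490, p(20)=627, p(21)=792.
Final step: p(22) = p(21) + p(20) - p(17) - p(15) + p(10) + p(7) - p(0)
= 792 + 627 - 297 - 176 + 42 + 15 - 1
= 1002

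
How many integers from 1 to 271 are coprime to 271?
270

271 = 271
φ(n) = n × ∏(1 - 1/p) for each prime p dividing n
φ(271) = 271 × (1 - 1/271) = 270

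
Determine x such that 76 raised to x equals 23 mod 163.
9

Baby-step giant-step with step n = ⌈√163⌉ = 13.
Baby steps 76^j mod 163 (j:value) for j=0..12: 0:1, 1:76, 2:71, 3:17, 4:151, 5:66, 6:126, 7:122, 8:144, 9:23, 10:118, 11:3, 12:65.
h = 23 is already in the table at j=9, so x = 9.
Check: 76^9 ≡ 23 (mod 163).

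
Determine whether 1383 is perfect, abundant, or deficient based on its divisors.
deficient

Proper divisors of 1383: sum = 1 + 3 + 461 = 465
Since 465 < 1383, 1383 is deficient.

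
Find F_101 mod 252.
5

Matrix identity: Q^n = [[F_(n+1), F_n], [F_n, F_(n-1)]] with Q = [[1,1],[1,0]].
n = 101 = 1100101₂. Square-and-multiply, entries mod 252:
Q^1 = [[1,1],[1,0]]
Q^3 = (Q^1)²·Q = [[3,2],[2,1]]
Q^6 = (Q^3)² = [[13,8],[8,5]]
Q^12 = (Q^6)² = [[233,144],[144,89]]
Q^25 = (Q^12)²·Q = [[181,181],[181,0]]
Q^50 = (Q^25)² = [[2,1],[1,1]]
Q^101 = (Q^50)²·Q = [[8,5],[5,3]]
F_101 mod 252 = Q^101[0][1] = 5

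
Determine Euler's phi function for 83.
82

83 = 83
φ(n) = n × ∏(1 - 1/p) for each prime p dividing n
φ(83) = 83 × (1 - 1/83) = 82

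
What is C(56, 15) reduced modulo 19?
18

Using Lucas' theorem:
Write n=56 and k=15 in base 19:
n in base 19: [2, 18]
k in base 19: [0, 15]
C(56,15) mod 19 = ∏ C(n_i, k_i) mod 19
Digit binomials (mod 19): C(2,0) = 1; C(18,15) = 816 ≡ 18
Product: 1 × 18 = 18 ≡ 18 (mod 19)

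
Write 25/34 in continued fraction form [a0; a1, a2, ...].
[0; 1, 2, 1, 3, 2]

Euclidean algorithm steps:
25 = 0 × 34 + 25
34 = 1 × 25 + 9
25 = 2 × 9 + 7
9 = 1 × 7 + 2
7 = 3 × 2 + 1
2 = 2 × 1 + 0
Continued fraction: [0; 1, 2, 1, 3, 2]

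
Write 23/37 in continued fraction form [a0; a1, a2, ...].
[0; 1, 1, 1, 1, 1, 4]

Euclidean algorithm steps:
23 = 0 × 37 + 23
37 = 1 × 23 + 14
23 = 1 × 14 + 9
14 = 1 × 9 + 5
9 = 1 × 5 + 4
5 = 1 × 4 + 1
4 = 4 × 1 + 0
Continued fraction: [0; 1, 1, 1, 1, 1, 4]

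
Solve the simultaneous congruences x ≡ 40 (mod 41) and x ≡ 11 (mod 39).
245

Using Chinese Remainder Theorem:
M = 41 × 39 = 1599
M1 = 39, M2 = 41
y1 = 39^(-1) mod 41 = 20
y2 = 41^(-1) mod 39 = 20
x = (40×39×20 + 11×41×20) mod 1599 = 245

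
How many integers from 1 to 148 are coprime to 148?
72

148 = 2^2 × 37
φ(n) = n × ∏(1 - 1/p) for each prime p dividing n
φ(148) = 148 × (1 - 1/2) × (1 - 1/37) = 72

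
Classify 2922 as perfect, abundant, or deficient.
abundant

Proper divisors of 2922: sum = 1 + 2 + 3 + 6 + 487 + 974 + 1461 = 2934
Since 2934 > 2922, 2922 is abundant.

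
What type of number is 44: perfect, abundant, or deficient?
deficient

Proper divisors of 44: sum = 1 + 2 + 4 + 11 + 22 = 40
Since 40 < 44, 44 is deficient.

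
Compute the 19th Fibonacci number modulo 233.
220

Matrix identity: Q^n = [[F_(n+1), F_n], [F_n, F_(n-1)]] with Q = [[1,1],[1,0]].
n = 19 = 10011₂. Square-and-multiply, entries mod 233:
Q^1 = [[1,1],[1,0]]
Q^2 = (Q^1)² = [[2,1],[1,1]]
Q^4 = (Q^2)² = [[5,3],[3,2]]
Q^9 = (Q^4)²·Q = [[55,34],[34,21]]
Q^19 = (Q^9)²·Q = [[8,220],[220,21]]
F_19 mod 233 = Q^19[0][1] = 220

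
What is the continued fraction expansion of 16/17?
[0; 1, 16]

Euclidean algorithm steps:
16 = 0 × 17 + 16
17 = 1 × 16 + 1
16 = 16 × 1 + 0
Continued fraction: [0; 1, 16]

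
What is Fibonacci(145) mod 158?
89

Matrix identity: Q^n = [[F_(n+1), F_n], [F_n, F_(n-1)]] with Q = [[1,1],[1,0]].
n = 145 = 10010001₂. Square-and-multiply, entries mod 158:
Q^1 = [[1,1],[1,0]]
Q^2 = (Q^1)² = [[2,1],[1,1]]
Q^4 = (Q^2)² = [[5,3],[3,2]]
Q^9 = (Q^4)²·Q = [[55,34],[34,21]]
Q^18 = (Q^9)² = [[73,56],[56,17]]
Q^36 = (Q^18)² = [[91,142],[142,107]]
Q^72 = (Q^36)² = [[5,150],[150,13]]
Q^145 = (Q^72)²·Q = [[103,89],[89,14]]
F_145 mod 158 = Q^145[0][1] = 89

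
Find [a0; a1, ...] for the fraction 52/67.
[0; 1, 3, 2, 7]

Euclidean algorithm steps:
52 = 0 × 67 + 52
67 = 1 × 52 + 15
52 = 3 × 15 + 7
15 = 2 × 7 + 1
7 = 7 × 1 + 0
Continued fraction: [0; 1, 3, 2, 7]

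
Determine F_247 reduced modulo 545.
228

Matrix identity: Q^n = [[F_(n+1), F_n], [F_n, F_(n-1)]] with Q = [[1,1],[1,0]].
n = 247 = 11110111₂. Square-and-multiply, entries mod 545:
Q^1 = [[1,1],[1,0]]
Q^3 = (Q^1)²·Q = [[3,2],[2,1]]
Q^7 = (Q^3)²·Q = [[21,13],[13,8]]
Q^15 = (Q^7)²·Q = [[442,65],[65,377]]
Q^30 = (Q^15)² = [[119,370],[370,294]]
Q^61 = (Q^30)²·Q = [[306,96],[96,210]]
Q^123 = (Q^61)²·Q = [[333,392],[392,486]]
Q^247 = (Q^123)²·Q = [[271,228],[228,43]]
F_247 mod 545 = Q^247[0][1] = 228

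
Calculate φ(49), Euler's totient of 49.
42

49 = 7^2
φ(n) = n × ∏(1 - 1/p) for each prime p dividing n
φ(49) = 49 × (1 - 1/7) = 42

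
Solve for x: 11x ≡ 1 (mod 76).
7

gcd(11, 76) = 1, so the inverse exists.
Extended Euclidean algorithm on (76, 11):
76 = 6 × 11 + 10  ⟹  10 = (1)·76 + (-6)·11
11 = 1 × 10 + 1  ⟹  1 = (-1)·76 + (7)·11
So (7)·11 ≡ 1 (mod 76), i.e. 11^(-1) ≡ 7 (mod 76).
Check: 11 × 7 = 77 ≡ 1 (mod 76)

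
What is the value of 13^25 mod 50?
43

Repeated squaring. Binary of 25 = 11001.
13^1 ≡ 13 (mod 50); 13^2 ≡ 19 (mod 50); 13^4 ≡ 11 (mod 50); 13^8 ≡ 21 (mod 50); 13^16 ≡ 41 (mod 50)
13^25 = 13^1 × 13^8 × 13^16 ≡ 43 (mod 50)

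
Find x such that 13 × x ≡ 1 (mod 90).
7

gcd(13, 90) = 1, so the inverse exists.
Extended Euclidean algorithm on (90, 13):
90 = 6 × 13 + 12  ⟹  12 = (1)·90 + (-6)·13
13 = 1 × 12 + 1  ⟹  1 = (-1)·90 + (7)·13
So (7)·13 ≡ 1 (mod 90), i.e. 13^(-1) ≡ 7 (mod 90).
Check: 13 × 7 = 91 ≡ 1 (mod 90)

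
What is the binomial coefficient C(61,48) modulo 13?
4

Using Lucas' theorem:
Write n=61 and k=48 in base 13:
n in base 13: [4, 9]
k in base 13: [3, 9]
C(61,48) mod 13 = ∏ C(n_i, k_i) mod 13
Digit binomials (mod 13): C(4,3) = 4; C(9,9) = 1
Product: 4 × 1 = 4 ≡ 4 (mod 13)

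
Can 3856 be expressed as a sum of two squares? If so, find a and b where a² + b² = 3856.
16² + 60² (a=16, b=60)

Factorization: 3856 = 2^4 × 241
By Fermat: n is sum of two squares iff every prime p ≡ 3 (mod 4) appears to even power.
All primes ≡ 3 (mod 4) appear to even power.
Search a = 0, 1, 2, … for 3856 - a² a perfect square: first hit at a = 16: 3856 - 256 = 3600 = 60².
3856 = 16² + 60² = 256 + 3600 ✓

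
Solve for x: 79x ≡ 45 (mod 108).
x ≡ 99 (mod 108)

gcd(79, 108) = 1, which divides 45, so solutions exist.
Find 79^(-1) mod 108 by the extended Euclidean algorithm:
108 = 1 × 79 + 29  ⟹  29 = (1)·108 + (-1)·79
79 = 2 × 29 + 21  ⟹  21 = (-2)·108 + (3)·79
29 = 1 × 21 + 8  ⟹  8 = (3)·108 + (-4)·79
21 = 2 × 8 + 5  ⟹  5 = (-8)·108 + (11)·79
8 = 1 × 5 + 3  ⟹  3 = (11)·108 + (-15)·79
5 = 1 × 3 + 2  ⟹  2 = (-19)·108 + (26)·79
3 = 1 × 2 + 1  ⟹  1 = (30)·108 + (-41)·79
So (-41)·79 ≡ 1 (mod 108), i.e. 79^(-1) ≡ -41 ≡ 67 (mod 108).
x ≡ 67 × 45 = 3015 ≡ 99 (mod 108).
Check: 79 × 99 = 7821 ≡ 45 (mod 108).
Unique solution: x ≡ 99 (mod 108)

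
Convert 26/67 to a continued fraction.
[0; 2, 1, 1, 2, 1, 3]

Euclidean algorithm steps:
26 = 0 × 67 + 26
67 = 2 × 26 + 15
26 = 1 × 15 + 11
15 = 1 × 11 + 4
11 = 2 × 4 + 3
4 = 1 × 3 + 1
3 = 3 × 1 + 0
Continued fraction: [0; 2, 1, 1, 2, 1, 3]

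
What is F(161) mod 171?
58

Matrix identity: Q^n = [[F_(n+1), F_n], [F_n, F_(n-1)]] with Q = [[1,1],[1,0]].
n = 161 = 10100001₂. Square-and-multiply, entries mod 171:
Q^1 = [[1,1],[1,0]]
Q^2 = (Q^1)² = [[2,1],[1,1]]
Q^5 = (Q^2)²·Q = [[8,5],[5,3]]
Q^10 = (Q^5)² = [[89,55],[55,34]]
Q^20 = (Q^10)² = [[2,96],[96,77]]
Q^40 = (Q^20)² = [[157,60],[60,97]]
Q^80 = (Q^40)² = [[34,21],[21,13]]
Q^161 = (Q^80)²·Q = [[19,58],[58,132]]
F_161 mod 171 = Q^161[0][1] = 58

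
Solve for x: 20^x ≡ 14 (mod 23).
13

Baby-step giant-step with step n = ⌈√23⌉ = 5.
Baby steps 20^j mod 23 (j:value) for j=0..4: 0:1, 1:20, 2:9, 3:19, 4:12.
Giant-step multiplier: 20^(-5) ≡ 20^(22-5) = 20^17 ≡ 7 (mod 23).
Giant steps γ_i = 14·7^i mod 23: γ_0=14, γ_1=6, γ_2=19 (in table at j=3).
x = i·n + j = 2·5 + 3 = 13.
Check: 20^13 ≡ 14 (mod 23).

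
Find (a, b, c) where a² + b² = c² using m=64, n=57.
(847, 7296, 7345)

Euclid's formula: a = m² - n², b = 2mn, c = m² + n²
m = 64, n = 57
a = 64² - 57² = 4096 - 3249 = 847
b = 2 × 64 × 57 = 7296
c = 64² + 57² = 4096 + 3249 = 7345
Verification: 847² + 7296² = 717409 + 53231616 = 53949025 = 7345² ✓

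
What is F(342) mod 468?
8

Matrix identity: Q^n = [[F_(n+1), F_n], [F_n, F_(n-1)]] with Q = [[1,1],[1,0]].
n = 342 = 101010110₂. Square-and-multiply, entries mod 468:
Q^1 = [[1,1],[1,0]]
Q^2 = (Q^1)² = [[2,1],[1,1]]
Q^5 = (Q^2)²·Q = [[8,5],[5,3]]
Q^10 = (Q^5)² = [[89,55],[55,34]]
Q^21 = (Q^10)²·Q = [[395,182],[182,213]]
Q^42 = (Q^21)² = [[77,208],[208,337]]
Q^85 = (Q^42)²·Q = [[53,53],[53,0]]
Q^171 = (Q^85)²·Q = [[3,2],[2,1]]
Q^342 = (Q^171)² = [[13,8],[8,5]]
F_342 mod 468 = Q^342[0][1] = 8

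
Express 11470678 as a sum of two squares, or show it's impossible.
Not possible

Factorization: 11470678 = 2 × 179^3
By Fermat: n is sum of two squares iff every prime p ≡ 3 (mod 4) appears to even power.
Prime(s) ≡ 3 (mod 4) with odd exponent: [(179, 3)]
Therefore 11470678 cannot be expressed as a² + b².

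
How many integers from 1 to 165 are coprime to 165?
80

165 = 3 × 5 × 11
φ(n) = n × ∏(1 - 1/p) for each prime p dividing n
φ(165) = 165 × (1 - 1/3) × (1 - 1/5) × (1 - 1/11) = 80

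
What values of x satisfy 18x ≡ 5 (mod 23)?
x ≡ 22 (mod 23)

gcd(18, 23) = 1, which divides 5, so solutions exist.
Find 18^(-1) mod 23 by the extended Euclidean algorithm:
23 = 1 × 18 + 5  ⟹  5 = (1)·23 + (-1)·18
18 = 3 × 5 + 3  ⟹  3 = (-3)·23 + (4)·18
5 = 1 × 3 + 2  ⟹  2 = (4)·23 + (-5)·18
3 = 1 × 2 + 1  ⟹  1 = (-7)·23 + (9)·18
So (9)·18 ≡ 1 (mod 23), i.e. 18^(-1) ≡ 9 (mod 23).
x ≡ 9 × 5 = 45 ≡ 22 (mod 23).
Check: 18 × 22 = 396 ≡ 5 (mod 23).
Unique solution: x ≡ 22 (mod 23)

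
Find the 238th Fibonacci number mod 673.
53

Matrix identity: Q^n = [[F_(n+1), F_n], [F_n, F_(n-1)]] with Q = [[1,1],[1,0]].
n = 238 = 11101110₂. Square-and-multiply, entries mod 673:
Q^1 = [[1,1],[1,0]]
Q^3 = (Q^1)²·Q = [[3,2],[2,1]]
Q^7 = (Q^3)²·Q = [[21,13],[13,8]]
Q^14 = (Q^7)² = [[610,377],[377,233]]
Q^29 = (Q^14)²·Q = [[212,57],[57,155]]
Q^59 = (Q^29)²·Q = [[466,410],[410,56]]
Q^119 = (Q^59)²·Q = [[306,300],[300,6]]
Q^238 = (Q^119)² = [[580,53],[53,527]]
F_238 mod 673 = Q^238[0][1] = 53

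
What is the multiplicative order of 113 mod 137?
136

137 is prime, so ord(113) divides φ(137) = 136.
Divisors of 136: 1, 2, 4, 8, 17, 34, 68, 136.
Repeated squaring: 113^1 ≡ 113, 113^2 ≡ 28, 113^4 ≡ 99, 113^8 ≡ 74, 113^16 ≡ 133, 113^32 ≡ 16, 113^64 ≡ 119, 113^128 ≡ 50 (mod 137).
Test 113^d mod 137 for each divisor d in increasing order:
113^1 ≡ 113
113^2 ≡ 28
113^4 ≡ 99
113^8 ≡ 74
113^17 = 113^16·113^1 ≡ 96
113^34 = 113^32·113^2 ≡ 37
113^68 = 113^64·113^4 ≡ 136
113^136 = 113^128·113^8 ≡ 1  ← first divisor giving 1
The order is 136.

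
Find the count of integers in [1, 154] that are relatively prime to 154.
60

154 = 2 × 7 × 11
φ(n) = n × ∏(1 - 1/p) for each prime p dividing n
φ(154) = 154 × (1 - 1/2) × (1 - 1/7) × (1 - 1/11) = 60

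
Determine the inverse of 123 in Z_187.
149

gcd(123, 187) = 1, so the inverse exists.
Extended Euclidean algorithm on (187, 123):
187 = 1 × 123 + 64  ⟹  64 = (1)·187 + (-1)·123
123 = 1 × 64 + 59  ⟹  59 = (-1)·187 + (2)·123
64 = 1 × 59 + 5  ⟹  5 = (2)·187 + (-3)·123
59 = 11 × 5 + 4  ⟹  4 = (-23)·187 + (35)·123
5 = 1 × 4 + 1  ⟹  1 = (25)·187 + (-38)·123
So (-38)·123 ≡ 1 (mod 187), i.e. 123^(-1) ≡ -38 ≡ 149 (mod 187).
Check: 123 × 149 = 18327 ≡ 1 (mod 187)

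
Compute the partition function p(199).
3646072432125

p(n) counts ways to write n as a sum of positive integers (order ignored).
Euler's pentagonal recurrence: p(k) = p(k-1) + p(k-2) - p(k-5) - p(k-7) + p(k-12) + p(k-15) - ... (offsets j(3j∓1)/2, signs ++--, p(0)=1, p(<0)=0).
DP table for k = 0..198: p(0)=1, p(1)=1, p(2)=2, p(3)=3, p(4)=5, p(5)=7, p(6)=11, p(7)=15, p(8)=22, p(9)=30, p(10)=42, p(11)=56, p(12)=77, p(13)=101, p(14)=135, p(15)=176, p(16)=231, p(17)=297, p(18)=385, p(19)=490, p(20)=627, p(21)=792, p(22)=1002, p(23)=1255, p(24)=1575, p(25)=1958, p(26)=2436, p(27)=3010, p(28)=3718, p(29)=4565, p(30)=5604, p(31)=6842, p(32)=8349, p(33)=10143, p(34)=12310, p(35)=14883, p(36)=17977, p(37)=21637, p(38)=26015, p(39)=31185, p(40)=37338, p(41)=44583, p(42)=53174, p(43)=63261, p(44)=75175, p(45)=89134, p(46)=105558, p(47)=124754, p(48)=147273, p(49)=173525, p(50)=204226, p(51)=239943, p(52)=281589, p(53)=329931, p(54)=386155, p(55)=451276, p(56)=526823, p(57)=614154, p(58)=715220, p(59)=831820, p(60)=966467, p(61)=1121505, p(62)=1300156, p(63)=1505499, p(64)=1741630, p(65)=2012558, p(66)=2323520, p(67)=2679689, p(68)=3087735, p(69)=3554345, p(70)=4087968, p(71)=4697205, p(72)=5392783, p(73)=6185689, p(74)=7089500, p(75)=8118264, p(76)=9289091, p(77)=10619863, p(78)=12132164, p(79)=13848650, p(80)=15796476, p(81)=18004327, p(82)=20506255, p(83)=23338469, p(84)=26543660, p(85)=30167357, p(86)=34262962, p(87)=38887673, p(88)=44108109, p(89)=49995925, p(90)=56634173, p(91)=64112359, p(92)=72533807, p(93)=82010177, p(94)=92669720, p(95)=104651419, p(96)=118114304, p(97)=133230930, p(98)=150198136, p(99)=169229875, p(100)=190569292, p(101)=214481126, p(102)=241265379, p(103)=271248950, p(104)=304801365, p(105)=342325709, p(106)=384276336, p(107)=431149389, p(108)=483502844, p(109)=541946240, p(110)=607163746, p(111)=679903203, p(112)=761002156, p(113)=851376628, p(114)=952050665, p(115)=1064144451, p(116)=1188908248, p(117)=1327710076, p(118)=1482074143, p(119)=1653668665, p(120)=1844349560, p(121)=2056148051, p(122)=2291320912, p(123)=2552338241, p(124)=2841940500, p(125)=3163127352, p(126)=3519222692, p(127)=3913864295, p(128)=4351078600, p(129)=4835271870, p(130)=5371315400, p(131)=5964539504, p(132)=6620830889, p(133)=7346629512, p(134)=8149040695, p(135)=9035836076, p(136)=10015581680, p(137)=11097645016, p(138)=12292341831, p(139)=13610949895, p(140)=15065878135, p(141)=16670689208, p(142)=18440293320, p(143)=20390982757, p(144)=22540654445, p(145)=24908858009, p(146)=27517052599, p(147)=30388671978, p(148)=33549419497, p(149)=37027355200, p(150)=40853235313, p(151)=45060624582, p(152)=49686288421, p(153)=54770336324, p(154)=60356673280, p(155)=66493182097, p(156)=73232243759, p(157)=80630964769, p(158)=88751778802, p(159)=97662728555, p(160)=107438159466, p(161)=118159068427, p(162)=129913904637, p(163)=142798995930, p(164)=156919475295, p(165)=172389800255, p(166)=189334822579, p(167)=207890420102, p(168)=228204732751, p(169)=250438925115, p(170)=274768617130, p(171)=301384802048, p(172)=330495499613, p(173)=362326859895, p(174)=397125074750, p(175)=435157697830, p(176)=476715857290, p(177)=522115831195, p(178)=571701605655, p(179)=625846753120, p(180)=684957390936, p(181)=749474411781, p(182)=819876908323, p(183)=896684817527, p(184)=980462880430, p(185)=1071823774337, p(186)=1171432692373, p(187)=1280011042268, p(188)=1398341745571, p(189)=1527273599625, p(190)=1667727404093, p(191)=1820701100652, p(192)=1987276856363, p(193)=2168627105469, p(194)=2366022741845, p(195)=2580840212973, p(196)=2814570987591, p(197)=3068829878530, p(198)=3345365983698.
Final step: p(199) = p(198) + p(197) - p(194) - p(192) + p(187) + p(184) - p(177) - p(173) + p(164) + p(159) - p(148) - p(142) + p(129) + p(122) - p(107) - p(99) + p(82) + p(73) - p(54) - p(44) + p(23) + p(12)
= 3345365983698 + 3068829878530 - 2366022741845 - 1987276856363 + 1280011042268 + 980462880430 - 522115831195 - 362326859895 + 156919475295 + 97662728555 - 33549419497 - 18440293320 + 4835271870 + 2291320912 - 431149389 - 169229875 + 20506255 + 6185689 - 386155 - 75175 + 1255 + 77
= 3646072432125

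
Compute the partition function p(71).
4697205

p(n) counts ways to write n as a sum of positive integers (order ignored).
Euler's pentagonal recurrence: p(k) = p(k-1) + p(k-2) - p(k-5) - p(k-7) + p(k-12) + p(k-15) - ... (offsets j(3j∓1)/2, signs ++--, p(0)=1, p(<0)=0).
DP table for k = 0..70: p(0)=1, p(1)=1, p(2)=2, p(3)=3, p(4)=5, p(5)=7, p(6)=11, p(7)=15, p(8)=22, p(9)=30, p(10)=42, p(11)=56, p(12)=77, p(13)=101, p(14)=135, p(15)=176, p(16)=231, p(17)=297, p(18)=385, p(19)=490, p(20)=627, p(21)=792, p(22)=1002, p(23)=1255, p(24)=1575, p(25)=1958, p(26)=2436, p(27)=3010, p(28)=3718, p(29)=4565, p(30)=5604, p(31)=6842, p(32)=8349, p(33)=10143, p(34)=12310, p(35)=14883, p(36)=17977, p(37)=21637, p(38)=26015, p(39)=31185, p(40)=37338, p(41)=44583, p(42)=53174, p(43)=63261, p(44)=75175, p(45)=89134, p(46)=105558, p(47)=124754, p(48)=147273, p(49)=173525, p(50)=204226, p(51)=239943, p(52)=281589, p(53)=329931, p(54)=386155, p(55)=451276, p(56)=526823, p(57)=614154, p(58)=715220, p(59)=831820, p(60)=966467, p(61)=1121505, p(62)=1300156, p(63)=1505499, p(64)=1741630, p(65)=2012558, p(66)=2323520, p(67)=2679689, p(68)=3087735, p(69)=3554345, p(70)=4087968.
Final step: p(71) = p(70) + p(69) - p(66) - p(64) + p(59) + p(56) - p(49) - p(45) + p(36) + p(31) - p(20) - p(14) + p(1)
= 4087968 + 3554345 - 2323520 - 1741630 + 831820 + 526823 - 173525 - 89134 + 17977 + 6842 - 627 - 135 + 1
= 4697205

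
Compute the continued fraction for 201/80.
[2; 1, 1, 19, 2]

Euclidean algorithm steps:
201 = 2 × 80 + 41
80 = 1 × 41 + 39
41 = 1 × 39 + 2
39 = 19 × 2 + 1
2 = 2 × 1 + 0
Continued fraction: [2; 1, 1, 19, 2]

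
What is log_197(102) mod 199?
146

Baby-step giant-step with step n = ⌈√199⌉ = 15.
Baby steps 197^j mod 199 (j:value) for j=0..14: 0:1, 1:197, 2:4, 3:191, 4:16, 5:167, 6:64, 7:71, 8:57, 9:85, 10:29, 11:141, 12:116, 13:166, 14:66.
Giant-step multiplier: 197^(-15) ≡ 197^(198-15) = 197^183 ≡ 101 (mod 199).
Giant steps γ_i = 102·101^i mod 199: γ_0=102, γ_1=153, γ_2=130, γ_3=195, γ_4=193, γ_5=190, γ_6=86, γ_7=129, γ_8=94, γ_9=141 (in table at j=11).
x = i·n + j = 9·15 + 11 = 146.
Check: 197^146 ≡ 102 (mod 199).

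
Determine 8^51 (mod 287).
197

Repeated squaring. Binary of 51 = 110011.
8^1 ≡ 8 (mod 287); 8^2 ≡ 64 (mod 287); 8^4 ≡ 78 (mod 287); 8^8 ≡ 57 (mod 287); 8^16 ≡ 92 (mod 287); 8^32 ≡ 141 (mod 287)
8^51 = 8^1 × 8^2 × 8^16 × 8^32 ≡ 197 (mod 287)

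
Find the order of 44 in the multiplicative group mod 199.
198

199 is prime, so ord(44) divides φ(199) = 198.
Divisors of 198: 1, 2, 3, 6, 9, 11, 18, 22, 33, 66, 99, 198.
Repeated squaring: 44^1 ≡ 44, 44^2 ≡ 145, 44^4 ≡ 130, 44^8 ≡ 184, 44^16 ≡ 26, 44^32 ≡ 79, 44^64 ≡ 72, 44^128 ≡ 10 (mod 199).
Test 44^d mod 199 for each divisor d in increasing order:
44^1 ≡ 44
44^2 ≡ 145
44^3 = 44^2·44^1 ≡ 12
44^6 = 44^4·44^2 ≡ 144
44^9 = 44^8·44^1 ≡ 136
44^11 = 44^8·44^2·44^1 ≡ 19
44^18 = 44^16·44^2 ≡ 188
44^22 = 44^16·44^4·44^2 ≡ 162
44^33 = 44^32·44^1 ≡ 93
44^66 = 44^64·44^2 ≡ 92
44^99 = 44^64·44^32·44^2·44^1 ≡ 198
44^198 = 44^128·44^64·44^4·44^2 ≡ 1  ← first divisor giving 1
The order is 198.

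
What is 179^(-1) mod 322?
9

gcd(179, 322) = 1, so the inverse exists.
Extended Euclidean algorithm on (322, 179):
322 = 1 × 179 + 143  ⟹  143 = (1)·322 + (-1)·179
179 = 1 × 143 + 36  ⟹  36 = (-1)·322 + (2)·179
143 = 3 × 36 + 35  ⟹  35 = (4)·322 + (-7)·179
36 = 1 × 35 + 1  ⟹  1 = (-5)·322 + (9)·179
So (9)·179 ≡ 1 (mod 322), i.e. 179^(-1) ≡ 9 (mod 322).
Check: 179 × 9 = 1611 ≡ 1 (mod 322)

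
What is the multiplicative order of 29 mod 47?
46

47 is prime, so ord(29) divides φ(47) = 46.
Divisors of 46: 1, 2, 23, 46.
Repeated squaring: 29^1 ≡ 29, 29^2 ≡ 42, 29^4 ≡ 25, 29^8 ≡ 14, 29^16 ≡ 8, 29^32 ≡ 17 (mod 47).
Test 29^d mod 47 for each divisor d in increasing order:
29^1 ≡ 29
29^2 ≡ 42
29^23 = 29^16·29^4·29^2·29^1 ≡ 46
29^46 = 29^32·29^8·29^4·29^2 ≡ 1  ← first divisor giving 1
The order is 46.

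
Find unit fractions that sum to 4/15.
1/4 + 1/60

Greedy algorithm:
4/15: ceiling(15/4) = 4, use 1/4
1/60: ceiling(60/1) = 60, use 1/60
Result: 4/15 = 1/4 + 1/60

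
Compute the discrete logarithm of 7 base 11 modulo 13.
5

Baby-step giant-step with step n = ⌈√13⌉ = 4.
Baby steps 11^j mod 13 (j:value) for j=0..3: 0:1, 1:11, 2:4, 3:5.
Giant-step multiplier: 11^(-4) ≡ 11^(12-4) = 11^8 ≡ 9 (mod 13).
Giant steps γ_i = 7·9^i mod 13: γ_0=7, γ_1=11 (in table at j=1).
x = i·n + j = 1·4 + 1 = 5.
Check: 11^5 ≡ 7 (mod 13).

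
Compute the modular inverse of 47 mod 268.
211

gcd(47, 268) = 1, so the inverse exists.
Extended Euclidean algorithm on (268, 47):
268 = 5 × 47 + 33  ⟹  33 = (1)·268 + (-5)·47
47 = 1 × 33 + 14  ⟹  14 = (-1)·268 + (6)·47
33 = 2 × 14 + 5  ⟹  5 = (3)·268 + (-17)·47
14 = 2 × 5 + 4  ⟹  4 = (-7)·268 + (40)·47
5 = 1 × 4 + 1  ⟹  1 = (10)·268 + (-57)·47
So (-57)·47 ≡ 1 (mod 268), i.e. 47^(-1) ≡ -57 ≡ 211 (mod 268).
Check: 47 × 211 = 9917 ≡ 1 (mod 268)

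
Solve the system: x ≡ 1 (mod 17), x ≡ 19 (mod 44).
239

Using Chinese Remainder Theorem:
M = 17 × 44 = 748
M1 = 44, M2 = 17
y1 = 44^(-1) mod 17 = 12
y2 = 17^(-1) mod 44 = 13
x = (1×44×12 + 19×17×13) mod 748 = 239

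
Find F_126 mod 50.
18

Matrix identity: Q^n = [[F_(n+1), F_n], [F_n, F_(n-1)]] with Q = [[1,1],[1,0]].
n = 126 = 1111110₂. Square-and-multiply, entries mod 50:
Q^1 = [[1,1],[1,0]]
Q^3 = (Q^1)²·Q = [[3,2],[2,1]]
Q^7 = (Q^3)²·Q = [[21,13],[13,8]]
Q^15 = (Q^7)²·Q = [[37,10],[10,27]]
Q^31 = (Q^15)²·Q = [[9,19],[19,40]]
Q^63 = (Q^31)²·Q = [[23,42],[42,31]]
Q^126 = (Q^63)² = [[43,18],[18,25]]
F_126 mod 50 = Q^126[0][1] = 18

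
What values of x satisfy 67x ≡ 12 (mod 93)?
x ≡ 21 (mod 93)

gcd(67, 93) = 1, which divides 12, so solutions exist.
Find 67^(-1) mod 93 by the extended Euclidean algorithm:
93 = 1 × 67 + 26  ⟹  26 = (1)·93 + (-1)·67
67 = 2 × 26 + 15  ⟹  15 = (-2)·93 + (3)·67
26 = 1 × 15 + 11  ⟹  11 = (3)·93 + (-4)·67
15 = 1 × 11 + 4  ⟹  4 = (-5)·93 + (7)·67
11 = 2 × 4 + 3  ⟹  3 = (13)·93 + (-18)·67
4 = 1 × 3 + 1  ⟹  1 = (-18)·93 + (25)·67
So (25)·67 ≡ 1 (mod 93), i.e. 67^(-1) ≡ 25 (mod 93).
x ≡ 25 × 12 = 300 ≡ 21 (mod 93).
Check: 67 × 21 = 1407 ≡ 12 (mod 93).
Unique solution: x ≡ 21 (mod 93)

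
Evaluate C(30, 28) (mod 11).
6

Using Lucas' theorem:
Write n=30 and k=28 in base 11:
n in base 11: [2, 8]
k in base 11: [2, 6]
C(30,28) mod 11 = ∏ C(n_i, k_i) mod 11
Digit binomials (mod 11): C(2,2) = 1; C(8,6) = 28 ≡ 6
Product: 1 × 6 = 6 ≡ 6 (mod 11)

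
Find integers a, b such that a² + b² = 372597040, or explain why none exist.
Not possible

Factorization: 372597040 = 2^4 × 5 × 167^3
By Fermat: n is sum of two squares iff every prime p ≡ 3 (mod 4) appears to even power.
Prime(s) ≡ 3 (mod 4) with odd exponent: [(167, 3)]
Therefore 372597040 cannot be expressed as a² + b².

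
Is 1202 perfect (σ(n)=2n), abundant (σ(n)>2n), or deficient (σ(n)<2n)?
deficient

Proper divisors of 1202: sum = 1 + 2 + 601 = 604
Since 604 < 1202, 1202 is deficient.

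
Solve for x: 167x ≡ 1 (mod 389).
198

gcd(167, 389) = 1, so the inverse exists.
Extended Euclidean algorithm on (389, 167):
389 = 2 × 167 + 55  ⟹  55 = (1)·389 + (-2)·167
167 = 3 × 55 + 2  ⟹  2 = (-3)·389 + (7)·167
55 = 27 × 2 + 1  ⟹  1 = (82)·389 + (-191)·167
So (-191)·167 ≡ 1 (mod 389), i.e. 167^(-1) ≡ -191 ≡ 198 (mod 389).
Check: 167 × 198 = 33066 ≡ 1 (mod 389)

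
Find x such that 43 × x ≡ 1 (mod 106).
37

gcd(43, 106) = 1, so the inverse exists.
Extended Euclidean algorithm on (106, 43):
106 = 2 × 43 + 20  ⟹  20 = (1)·106 + (-2)·43
43 = 2 × 20 + 3  ⟹  3 = (-2)·106 + (5)·43
20 = 6 × 3 + 2  ⟹  2 = (13)·106 + (-32)·43
3 = 1 × 2 + 1  ⟹  1 = (-15)·106 + (37)·43
So (37)·43 ≡ 1 (mod 106), i.e. 43^(-1) ≡ 37 (mod 106).
Check: 43 × 37 = 1591 ≡ 1 (mod 106)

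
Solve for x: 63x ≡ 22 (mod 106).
x ≡ 34 (mod 106)

gcd(63, 106) = 1, which divides 22, so solutions exist.
Find 63^(-1) mod 106 by the extended Euclidean algorithm:
106 = 1 × 63 + 43  ⟹  43 = (1)·106 + (-1)·63
63 = 1 × 43 + 20  ⟹  20 = (-1)·106 + (2)·63
43 = 2 × 20 + 3  ⟹  3 = (3)·106 + (-5)·63
20 = 6 × 3 + 2  ⟹  2 = (-19)·106 + (32)·63
3 = 1 × 2 + 1  ⟹  1 = (22)·106 + (-37)·63
So (-37)·63 ≡ 1 (mod 106), i.e. 63^(-1) ≡ -37 ≡ 69 (mod 106).
x ≡ 69 × 22 = 1518 ≡ 34 (mod 106).
Check: 63 × 34 = 2142 ≡ 22 (mod 106).
Unique solution: x ≡ 34 (mod 106)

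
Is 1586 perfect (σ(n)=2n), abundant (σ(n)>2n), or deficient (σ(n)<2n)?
deficient

Proper divisors of 1586: sum = 1 + 2 + 13 + 26 + 61 + 122 + 793 = 1018
Since 1018 < 1586, 1586 is deficient.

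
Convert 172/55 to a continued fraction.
[3; 7, 1, 6]

Euclidean algorithm steps:
172 = 3 × 55 + 7
55 = 7 × 7 + 6
7 = 1 × 6 + 1
6 = 6 × 1 + 0
Continued fraction: [3; 7, 1, 6]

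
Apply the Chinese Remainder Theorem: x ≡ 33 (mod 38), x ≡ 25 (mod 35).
375

Using Chinese Remainder Theorem:
M = 38 × 35 = 1330
M1 = 35, M2 = 38
y1 = 35^(-1) mod 38 = 25
y2 = 38^(-1) mod 35 = 12
x = (33×35×25 + 25×38×12) mod 1330 = 375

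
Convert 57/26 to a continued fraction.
[2; 5, 5]

Euclidean algorithm steps:
57 = 2 × 26 + 5
26 = 5 × 5 + 1
5 = 5 × 1 + 0
Continued fraction: [2; 5, 5]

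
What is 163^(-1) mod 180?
127

gcd(163, 180) = 1, so the inverse exists.
Extended Euclidean algorithm on (180, 163):
180 = 1 × 163 + 17  ⟹  17 = (1)·180 + (-1)·163
163 = 9 × 17 + 10  ⟹  10 = (-9)·180 + (10)·163
17 = 1 × 10 + 7  ⟹  7 = (10)·180 + (-11)·163
10 = 1 × 7 + 3  ⟹  3 = (-19)·180 + (21)·163
7 = 2 × 3 + 1  ⟹  1 = (48)·180 + (-53)·163
So (-53)·163 ≡ 1 (mod 180), i.e. 163^(-1) ≡ -53 ≡ 127 (mod 180).
Check: 163 × 127 = 20701 ≡ 1 (mod 180)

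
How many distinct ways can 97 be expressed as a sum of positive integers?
133230930

p(n) counts ways to write n as a sum of positive integers (order ignored).
Euler's pentagonal recurrence: p(k) = p(k-1) + p(k-2) - p(k-5) - p(k-7) + p(k-12) + p(k-15) - ... (offsets j(3j∓1)/2, signs ++--, p(0)=1, p(<0)=0).
DP table for k = 0..96: p(0)=1, p(1)=1, p(2)=2, p(3)=3, p(4)=5, p(5)=7, p(6)=11, p(7)=15, p(8)=22, p(9)=30, p(10)=42, p(11)=56, p(12)=77, p(13)=101, p(14)=135, p(15)=176, p(16)=231, p(17)=297, p(18)=385, p(19)=490, p(20)=627, p(21)=792, p(22)=1002, p(23)=1255, p(24)=1575, p(25)=1958, p(26)=2436, p(27)=3010, p(28)=3718, p(29)=4565, p(30)=5604, p(31)=6842, p(32)=8349, p(33)=10143, p(34)=12310, p(35)=14883, p(36)=17977, p(37)=21637, p(38)=26015, p(39)=31185, p(40)=37338, p(41)=44583, p(42)=53174, p(43)=63261, p(44)=75175, p(45)=89134, p(46)=105558, p(47)=124754, p(48)=147273, p(49)=173525, p(50)=204226, p(51)=239943, p(52)=281589, p(53)=329931, p(54)=386155, p(55)=451276, p(56)=526823, p(57)=614154, p(58)=715220, p(59)=831820, p(60)=966467, p(61)=1121505, p(62)=1300156, p(63)=1505499, p(64)=1741630, p(65)=2012558, p(66)=2323520, p(67)=2679689, p(68)=3087735, p(69)=3554345, p(70)=4087968, p(71)=4697205, p(72)=5392783, p(73)=6185689, p(74)=7089500, p(75)=8118264, p(76)=9289091, p(77)=10619863, p(78)=12132164, p(79)=13848650, p(80)=15796476, p(81)=18004327, p(82)=20506255, p(83)=23338469, p(84)=26543660, p(85)=30167357, p(86)=34262962, p(87)=38887673, p(88)=44108109, p(89)=49995925, p(90)=56634173, p(91)=64112359, p(92)=72533807, p(93)=82010177, p(94)=92669720, p(95)=104651419, p(96)=118114304.
Final step: p(97) = p(96) + p(95) - p(92) - p(90) + p(85) + p(82) - p(75) - p(71) + p(62) + p(57) - p(46) - p(40) + p(27) + p(20) - p(5)
= 118114304 + 104651419 - 72533807 - 56634173 + 30167357 + 20506255 - 8118264 - 4697205 + 1300156 + 614154 - 105558 - 37338 + 3010 + 627 - 7
= 133230930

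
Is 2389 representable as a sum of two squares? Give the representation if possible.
25² + 42² (a=25, b=42)

Factorization: 2389 = 2389
By Fermat: n is sum of two squares iff every prime p ≡ 3 (mod 4) appears to even power.
All primes ≡ 3 (mod 4) appear to even power.
Search a = 0, 1, 2, … for 2389 - a² a perfect square: first hit at a = 25: 2389 - 625 = 1764 = 42².
2389 = 25² + 42² = 625 + 1764 ✓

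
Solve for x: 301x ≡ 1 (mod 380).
101

gcd(301, 380) = 1, so the inverse exists.
Extended Euclidean algorithm on (380, 301):
380 = 1 × 301 + 79  ⟹  79 = (1)·380 + (-1)·301
301 = 3 × 79 + 64  ⟹  64 = (-3)·380 + (4)·301
79 = 1 × 64 + 15  ⟹  15 = (4)·380 + (-5)·301
64 = 4 × 15 + 4  ⟹  4 = (-19)·380 + (24)·301
15 = 3 × 4 + 3  ⟹  3 = (61)·380 + (-77)·301
4 = 1 × 3 + 1  ⟹  1 = (-80)·380 + (101)·301
So (101)·301 ≡ 1 (mod 380), i.e. 301^(-1) ≡ 101 (mod 380).
Check: 301 × 101 = 30401 ≡ 1 (mod 380)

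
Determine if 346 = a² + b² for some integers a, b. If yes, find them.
11² + 15² (a=11, b=15)

Factorization: 346 = 2 × 173
By Fermat: n is sum of two squares iff every prime p ≡ 3 (mod 4) appears to even power.
All primes ≡ 3 (mod 4) appear to even power.
Search a = 0, 1, 2, … for 346 - a² a perfect square: first hit at a = 11: 346 - 121 = 225 = 15².
346 = 11² + 15² = 121 + 225 ✓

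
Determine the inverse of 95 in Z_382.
189

gcd(95, 382) = 1, so the inverse exists.
Extended Euclidean algorithm on (382, 95):
382 = 4 × 95 + 2  ⟹  2 = (1)·382 + (-4)·95
95 = 47 × 2 + 1  ⟹  1 = (-47)·382 + (189)·95
So (189)·95 ≡ 1 (mod 382), i.e. 95^(-1) ≡ 189 (mod 382).
Check: 95 × 189 = 17955 ≡ 1 (mod 382)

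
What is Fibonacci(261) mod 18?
2

Matrix identity: Q^n = [[F_(n+1), F_n], [F_n, F_(n-1)]] with Q = [[1,1],[1,0]].
n = 261 = 100000101₂. Square-and-multiply, entries mod 18:
Q^1 = [[1,1],[1,0]]
Q^2 = (Q^1)² = [[2,1],[1,1]]
Q^4 = (Q^2)² = [[5,3],[3,2]]
Q^8 = (Q^4)² = [[16,3],[3,13]]
Q^16 = (Q^8)² = [[13,15],[15,16]]
Q^32 = (Q^16)² = [[16,3],[3,13]]
Q^65 = (Q^32)²·Q = [[10,13],[13,15]]
Q^130 = (Q^65)² = [[17,1],[1,16]]
Q^261 = (Q^130)²·Q = [[17,2],[2,15]]
F_261 mod 18 = Q^261[0][1] = 2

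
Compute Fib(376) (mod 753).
549

Matrix identity: Q^n = [[F_(n+1), F_n], [F_n, F_(n-1)]] with Q = [[1,1],[1,0]].
n = 376 = 101111000₂. Square-and-multiply, entries mod 753:
Q^1 = [[1,1],[1,0]]
Q^2 = (Q^1)² = [[2,1],[1,1]]
Q^5 = (Q^2)²·Q = [[8,5],[5,3]]
Q^11 = (Q^5)²·Q = [[144,89],[89,55]]
Q^23 = (Q^11)²·Q = [[435,43],[43,392]]
Q^47 = (Q^23)²·Q = [[735,565],[565,170]]
Q^94 = (Q^47)² = [[277,38],[38,239]]
Q^188 = (Q^94)² = [[614,30],[30,584]]
Q^376 = (Q^188)² = [[643,549],[549,94]]
F_376 mod 753 = Q^376[0][1] = 549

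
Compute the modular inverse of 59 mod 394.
187

gcd(59, 394) = 1, so the inverse exists.
Extended Euclidean algorithm on (394, 59):
394 = 6 × 59 + 40  ⟹  40 = (1)·394 + (-6)·59
59 = 1 × 40 + 19  ⟹  19 = (-1)·394 + (7)·59
40 = 2 × 19 + 2  ⟹  2 = (3)·394 + (-20)·59
19 = 9 × 2 + 1  ⟹  1 = (-28)·394 + (187)·59
So (187)·59 ≡ 1 (mod 394), i.e. 59^(-1) ≡ 187 (mod 394).
Check: 59 × 187 = 11033 ≡ 1 (mod 394)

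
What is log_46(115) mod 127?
52

Baby-step giant-step with step n = ⌈√127⌉ = 12.
Baby steps 46^j mod 127 (j:value) for j=0..11: 0:1, 1:46, 2:84, 3:54, 4:71, 5:91, 6:122, 7:24, 8:88, 9:111, 10:26, 11:53.
Giant-step multiplier: 46^(-12) ≡ 46^(126-12) = 46^114 ≡ 61 (mod 127).
Giant steps γ_i = 115·61^i mod 127: γ_0=115, γ_1=30, γ_2=52, γ_3=124, γ_4=71 (in table at j=4).
x = i·n + j = 4·12 + 4 = 52.
Check: 46^52 ≡ 115 (mod 127).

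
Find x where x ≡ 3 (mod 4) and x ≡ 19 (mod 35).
19

Using Chinese Remainder Theorem:
M = 4 × 35 = 140
M1 = 35, M2 = 4
y1 = 35^(-1) mod 4 = 3
y2 = 4^(-1) mod 35 = 9
x = (3×35×3 + 19×4×9) mod 140 = 19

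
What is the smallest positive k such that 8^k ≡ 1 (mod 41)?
20

41 is prime, so ord(8) divides φ(41) = 40.
Divisors of 40: 1, 2, 4, 5, 8, 10, 20, 40.
Repeated squaring: 8^1 ≡ 8, 8^2 ≡ 23, 8^4 ≡ 37, 8^8 ≡ 16, 8^16 ≡ 10, 8^32 ≡ 18 (mod 41).
Test 8^d mod 41 for each divisor d in increasing order:
8^1 ≡ 8
8^2 ≡ 23
8^4 ≡ 37
8^5 = 8^4·8^1 ≡ 9
8^8 ≡ 16
8^10 = 8^8·8^2 ≡ 40
8^20 = 8^16·8^4 ≡ 1  ← first divisor giving 1
The order is 20.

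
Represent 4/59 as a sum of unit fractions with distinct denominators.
1/15 + 1/885

Greedy algorithm:
4/59: ceiling(59/4) = 15, use 1/15
1/885: ceiling(885/1) = 885, use 1/885
Result: 4/59 = 1/15 + 1/885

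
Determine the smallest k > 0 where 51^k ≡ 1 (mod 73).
8

73 is prime, so ord(51) divides φ(73) = 72.
Divisors of 72: 1, 2, 3, 4, 6, 8, 9, 12, 18, 24, 36, 72.
Repeated squaring: 51^1 ≡ 51, 51^2 ≡ 46, 51^4 ≡ 72, 51^8 ≡ 1, 51^16 ≡ 1, 51^32 ≡ 1, 51^64 ≡ 1 (mod 73).
Test 51^d mod 73 for each divisor d in increasing order:
51^1 ≡ 51
51^2 ≡ 46
51^3 = 51^2·51^1 ≡ 10
51^4 ≡ 72
51^6 = 51^4·51^2 ≡ 27
51^8 ≡ 1  ← first divisor giving 1
The order is 8.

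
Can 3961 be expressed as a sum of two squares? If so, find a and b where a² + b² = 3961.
19² + 60² (a=19, b=60)

Factorization: 3961 = 17 × 233
By Fermat: n is sum of two squares iff every prime p ≡ 3 (mod 4) appears to even power.
All primes ≡ 3 (mod 4) appear to even power.
Search a = 0, 1, 2, … for 3961 - a² a perfect square: first hit at a = 19: 3961 - 361 = 3600 = 60².
3961 = 19² + 60² = 361 + 3600 ✓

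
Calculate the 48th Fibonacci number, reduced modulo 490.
266

Matrix identity: Q^n = [[F_(n+1), F_n], [F_n, F_(n-1)]] with Q = [[1,1],[1,0]].
n = 48 = 110000₂. Square-and-multiply, entries mod 490:
Q^1 = [[1,1],[1,0]]
Q^3 = (Q^1)²·Q = [[3,2],[2,1]]
Q^6 = (Q^3)² = [[13,8],[8,5]]
Q^12 = (Q^6)² = [[233,144],[144,89]]
Q^24 = (Q^12)² = [[55,308],[308,237]]
Q^48 = (Q^24)² = [[379,266],[266,113]]
F_48 mod 490 = Q^48[0][1] = 266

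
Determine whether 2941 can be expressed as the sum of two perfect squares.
5² + 54² (a=5, b=54)

Factorization: 2941 = 17 × 173
By Fermat: n is sum of two squares iff every prime p ≡ 3 (mod 4) appears to even power.
All primes ≡ 3 (mod 4) appear to even power.
Search a = 0, 1, 2, … for 2941 - a² a perfect square: first hit at a = 5: 2941 - 25 = 2916 = 54².
2941 = 5² + 54² = 25 + 2916 ✓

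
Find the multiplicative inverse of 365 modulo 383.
234

gcd(365, 383) = 1, so the inverse exists.
Extended Euclidean algorithm on (383, 365):
383 = 1 × 365 + 18  ⟹  18 = (1)·383 + (-1)·365
365 = 20 × 18 + 5  ⟹  5 = (-20)·383 + (21)·365
18 = 3 × 5 + 3  ⟹  3 = (61)·383 + (-64)·365
5 = 1 × 3 + 2  ⟹  2 = (-81)·383 + (85)·365
3 = 1 × 2 + 1  ⟹  1 = (142)·383 + (-149)·365
So (-149)·365 ≡ 1 (mod 383), i.e. 365^(-1) ≡ -149 ≡ 234 (mod 383).
Check: 365 × 234 = 85410 ≡ 1 (mod 383)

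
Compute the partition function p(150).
40853235313

p(n) counts ways to write n as a sum of positive integers (order ignored).
Euler's pentagonal recurrence: p(k) = p(k-1) + p(k-2) - p(k-5) - p(k-7) + p(k-12) + p(k-15) - ... (offsets j(3j∓1)/2, signs ++--, p(0)=1, p(<0)=0).
DP table for k = 0..149: p(0)=1, p(1)=1, p(2)=2, p(3)=3, p(4)=5, p(5)=7, p(6)=11, p(7)=15, p(8)=22, p(9)=30, p(10)=42, p(11)=56, p(12)=77, p(13)=101, p(14)=135, p(15)=176, p(16)=231, p(17)=297, p(18)=385, p(19)=490, p(20)=627, p(21)=792, p(22)=1002, p(23)=1255, p(24)=1575, p(25)=1958, p(26)=2436, p(27)=3010, p(28)=3718, p(29)=4565, p(30)=5604, p(31)=6842, p(32)=8349, p(33)=10143, p(34)=12310, p(35)=14883, p(36)=17977, p(37)=21637, p(38)=26015, p(39)=31185, p(40)=37338, p(41)=44583, p(42)=53174, p(43)=63261, p(44)=75175, p(45)=89134, p(46)=105558, p(47)=124754, p(48)=147273, p(49)=173525, p(50)=204226, p(51)=239943, p(52)=281589, p(53)=329931, p(54)=386155, p(55)=451276, p(56)=526823, p(57)=614154, p(58)=715220, p(59)=831820, p(60)=966467, p(61)=1121505, p(62)=1300156, p(63)=1505499, p(64)=1741630, p(65)=2012558, p(66)=2323520, p(67)=2679689, p(68)=3087735, p(69)=3554345, p(70)=4087968, p(71)=4697205, p(72)=5392783, p(73)=6185689, p(74)=7089500, p(75)=8118264, p(76)=9289091, p(77)=10619863, p(78)=12132164, p(79)=13848650, p(80)=15796476, p(81)=18004327, p(82)=20506255, p(83)=23338469, p(84)=26543660, p(85)=30167357, p(86)=34262962, p(87)=38887673, p(88)=44108109, p(89)=49995925, p(90)=56634173, p(91)=64112359, p(92)=72533807, p(93)=82010177, p(94)=92669720, p(95)=104651419, p(96)=118114304, p(97)=133230930, p(98)=150198136, p(99)=169229875, p(100)=190569292, p(101)=214481126, p(102)=241265379, p(103)=271248950, p(104)=304801365, p(105)=342325709, p(106)=384276336, p(107)=431149389, p(108)=483502844, p(109)=541946240, p(110)=607163746, p(111)=679903203, p(112)=761002156, p(113)=851376628, p(114)=952050665, p(115)=1064144451, p(116)=1188908248, p(117)=1327710076, p(118)=1482074143, p(119)=1653668665, p(120)=1844349560, p(121)=2056148051, p(122)=2291320912, p(123)=2552338241, p(124)=2841940500, p(125)=3163127352, p(126)=3519222692, p(127)=3913864295, p(128)=4351078600, p(129)=4835271870, p(130)=5371315400, p(131)=5964539504, p(132)=6620830889, p(133)=7346629512, p(134)=8149040695, p(135)=9035836076, p(136)=10015581680, p(137)=11097645016, p(138)=12292341831, p(139)=13610949895, p(140)=15065878135, p(141)=16670689208, p(142)=18440293320, p(143)=20390982757, p(144)=22540654445, p(145)=24908858009, p(146)=27517052599, p(147)=30388671978, p(148)=33549419497, p(149)=37027355200.
Final step: p(150) = p(149) + p(148) - p(145) - p(143) + p(138) + p(135) - p(128) - p(124) + p(115) + p(110) - p(99) - p(93) + p(80) + p(73) - p(58) - p(50) + p(33) + p(24) - p(5)
= 37027355200 + 33549419497 - 24908858009 - 20390982757 + 12292341831 + 9035836076 - 4351078600 - 2841940500 + 1064144451 + 607163746 - 169229875 - 82010177 + 15796476 + 6185689 - 715220 - 204226 + 10143 + 1575 - 7
= 40853235313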